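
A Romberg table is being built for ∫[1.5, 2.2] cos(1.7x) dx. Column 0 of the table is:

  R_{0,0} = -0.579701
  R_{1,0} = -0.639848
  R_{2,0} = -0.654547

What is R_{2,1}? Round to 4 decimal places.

-0.6594

Richardson extrapolation on the trapezoidal column (denominator 4−1=3):
R_{2,1} = -0.654547 + (-0.654547 − (-0.639848))/3 = -0.659447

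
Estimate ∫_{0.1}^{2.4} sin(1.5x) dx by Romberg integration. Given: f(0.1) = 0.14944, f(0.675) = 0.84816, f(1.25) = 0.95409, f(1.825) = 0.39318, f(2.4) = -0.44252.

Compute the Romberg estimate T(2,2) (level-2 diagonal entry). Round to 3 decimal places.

T(0,0) (trapezoid, 1 panel, h=2.3000): -0.33704
T(1,0) (trapezoid, 2 panels, h=1.1500): 0.92868
T(2,0) (trapezoid, 4 panels, h=0.5750): 1.17811
T(1,1) = 0.92868 + (0.92868 − (-0.33704))/3 = 1.35059
T(2,1) = 1.17811 + (1.17811 − 0.92868)/3 = 1.26125
T(2,2) = 1.26125 + (1.26125 − 1.35059)/15 = 1.25529

1.255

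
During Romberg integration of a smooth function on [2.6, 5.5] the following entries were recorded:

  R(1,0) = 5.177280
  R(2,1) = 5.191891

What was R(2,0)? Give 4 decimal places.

From R(2,1) = (4·R(2,0) − R(1,0))/3, solve for R(2,0):
4·R(2,0) = 3·5.191891 + 5.177280 = 20.752953
R(2,0) = 5.188238

5.1882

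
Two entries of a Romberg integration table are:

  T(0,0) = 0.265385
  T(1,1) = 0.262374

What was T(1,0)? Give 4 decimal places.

From T(1,1) = (4·T(1,0) − T(0,0))/3, solve for T(1,0):
4·T(1,0) = 3·0.262374 + 0.265385 = 1.052507
T(1,0) = 0.263127

0.2631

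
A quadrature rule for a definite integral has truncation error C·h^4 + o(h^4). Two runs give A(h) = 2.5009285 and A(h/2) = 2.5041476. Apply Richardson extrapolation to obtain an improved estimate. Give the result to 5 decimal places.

2.50436

The leading error scales as h^4; refining by a factor of 2 reduces it by 2^4 = 16.
Extrapolated value = (16·A(h/2) − A(h)) / (16 − 1)
= (16·2.5041476 − 2.5009285) / 15
= 37.5654331 / 15 = 2.5043622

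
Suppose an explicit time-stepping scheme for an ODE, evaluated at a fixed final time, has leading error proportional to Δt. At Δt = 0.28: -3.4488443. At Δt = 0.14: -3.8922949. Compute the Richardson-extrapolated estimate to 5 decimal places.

Extrapolated value = (2·A(Δt/2) − A(Δt)) / (2 − 1)
= (2·(-3.8922949) − (-3.4488443)) / 1
= -4.3357455 / 1 = -4.3357455

-4.33575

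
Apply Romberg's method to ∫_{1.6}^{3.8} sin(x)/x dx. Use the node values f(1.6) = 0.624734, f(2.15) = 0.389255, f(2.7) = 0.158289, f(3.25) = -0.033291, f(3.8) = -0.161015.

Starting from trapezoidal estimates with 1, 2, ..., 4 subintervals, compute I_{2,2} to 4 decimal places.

0.4042

I_{0,0} (trapezoid, 1 panel, h=2.2000): 0.510091
I_{1,0} (trapezoid, 2 panels, h=1.1000): 0.429163
I_{2,0} (trapezoid, 4 panels, h=0.5500): 0.410362
I_{1,1} = 0.429163 + (0.429163 − 0.510091)/3 = 0.402187
I_{2,1} = 0.410362 + (0.410362 − 0.429163)/3 = 0.404095
I_{2,2} = 0.404095 + (0.404095 − 0.402187)/15 = 0.404222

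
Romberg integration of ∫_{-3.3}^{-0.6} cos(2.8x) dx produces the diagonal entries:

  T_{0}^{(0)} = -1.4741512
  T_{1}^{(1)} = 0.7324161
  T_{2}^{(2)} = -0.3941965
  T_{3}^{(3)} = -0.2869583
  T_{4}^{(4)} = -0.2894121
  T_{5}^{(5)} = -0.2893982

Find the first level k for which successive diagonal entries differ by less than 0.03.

k = 4

|T_{1}^{(1)} − T_{0}^{(0)}| = 2.2065673 ≥ 0.03
|T_{2}^{(2)} − T_{1}^{(1)}| = 1.1266126 ≥ 0.03
|T_{3}^{(3)} − T_{2}^{(2)}| = 0.1072382 ≥ 0.03
|T_{4}^{(4)} − T_{3}^{(3)}| = 0.0024538 < 0.03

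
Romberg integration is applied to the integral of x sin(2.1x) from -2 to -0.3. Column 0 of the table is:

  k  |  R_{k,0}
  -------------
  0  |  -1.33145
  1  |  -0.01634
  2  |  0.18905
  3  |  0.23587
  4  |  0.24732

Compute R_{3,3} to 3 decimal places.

0.251

R_{1,1} = (4·(-0.01634) − (-1.33145)) / 3 = 0.42203
R_{2,1} = 0.18905 + (0.18905 − (-0.01634))/3 = 0.25751
R_{3,1} = 0.23587 + (0.23587 − 0.18905)/3 = 0.25148
R_{2,2} = 0.25751 + (0.25751 − 0.42203)/15 = 0.24654
R_{3,2} = 0.25148 + (0.25148 − 0.25751)/15 = 0.25108
R_{3,3} = 0.25108 + (0.25108 − 0.24654)/63 = 0.25115
(Column j=1 coincides with Simpson's rule on the same nodes.)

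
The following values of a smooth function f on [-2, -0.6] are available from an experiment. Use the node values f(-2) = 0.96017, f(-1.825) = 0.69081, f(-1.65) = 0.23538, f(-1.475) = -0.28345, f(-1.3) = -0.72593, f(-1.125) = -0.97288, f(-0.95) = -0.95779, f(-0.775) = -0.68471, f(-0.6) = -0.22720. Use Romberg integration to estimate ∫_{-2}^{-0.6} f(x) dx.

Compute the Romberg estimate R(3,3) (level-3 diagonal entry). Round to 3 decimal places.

-0.418

R(0,0) (trapezoid, 1 panel, h=1.4000): 0.51308
R(1,0) (trapezoid, 2 panels, h=0.7000): -0.25161
R(2,0) (trapezoid, 4 panels, h=0.3500): -0.37865
R(3,0) (trapezoid, 8 panels, h=0.1750): -0.40811
R(1,1) = -0.25161 + (-0.25161 − 0.51308)/3 = -0.50651
R(2,1) = -0.37865 + (-0.37865 − (-0.25161))/3 = -0.42100
R(3,1) = -0.40811 + (-0.40811 − (-0.37865))/3 = -0.41793
R(2,2) = -0.42100 + (-0.42100 − (-0.50651))/15 = -0.41530
R(3,2) = -0.41793 + (-0.41793 − (-0.42100))/15 = -0.41773
R(3,3) = -0.41773 + (-0.41773 − (-0.41530))/63 = -0.41777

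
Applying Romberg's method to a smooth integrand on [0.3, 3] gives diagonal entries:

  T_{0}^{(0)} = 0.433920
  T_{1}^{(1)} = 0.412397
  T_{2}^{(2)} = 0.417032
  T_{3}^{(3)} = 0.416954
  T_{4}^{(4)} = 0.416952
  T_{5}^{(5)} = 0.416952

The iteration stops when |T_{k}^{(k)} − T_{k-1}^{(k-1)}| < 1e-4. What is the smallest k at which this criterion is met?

|T_{1}^{(1)} − T_{0}^{(0)}| = 0.021523 ≥ 1e-4
|T_{2}^{(2)} − T_{1}^{(1)}| = 0.004635 ≥ 1e-4
|T_{3}^{(3)} − T_{2}^{(2)}| = 0.000078 < 1e-4

k = 3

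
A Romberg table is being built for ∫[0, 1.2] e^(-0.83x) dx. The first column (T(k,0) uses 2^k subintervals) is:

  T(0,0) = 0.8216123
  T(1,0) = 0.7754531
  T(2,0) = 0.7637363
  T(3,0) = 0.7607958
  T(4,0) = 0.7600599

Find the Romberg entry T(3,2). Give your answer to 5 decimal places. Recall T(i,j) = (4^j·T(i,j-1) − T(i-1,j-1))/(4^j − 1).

Richardson extrapolation on the trapezoidal column (denominator 4−1=3):
T(2,1) = (4·0.7637363 − 0.7754531) / 3 = 0.7598307
T(3,1) = (4·0.7607958 − 0.7637363) / 3 = 0.7598156
T(3,2) = 0.7598156 + (0.7598156 − 0.7598307)/15 = 0.7598146
(Column j=1 coincides with Simpson's rule on the same nodes.)

0.75981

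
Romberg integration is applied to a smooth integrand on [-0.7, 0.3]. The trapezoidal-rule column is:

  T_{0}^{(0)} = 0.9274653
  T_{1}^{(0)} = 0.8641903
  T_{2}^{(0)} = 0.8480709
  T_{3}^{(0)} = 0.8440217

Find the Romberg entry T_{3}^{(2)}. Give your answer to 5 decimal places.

T_{2}^{(1)} = 0.8480709 + (0.8480709 − 0.8641903)/3 = 0.8426978
T_{3}^{(1)} = (4·0.8440217 − 0.8480709) / 3 = 0.8426720
T_{3}^{(2)} = 0.8426720 + (0.8426720 − 0.8426978)/15 = 0.8426703
(Column j=1 coincides with Simpson's rule on the same nodes.)

0.84267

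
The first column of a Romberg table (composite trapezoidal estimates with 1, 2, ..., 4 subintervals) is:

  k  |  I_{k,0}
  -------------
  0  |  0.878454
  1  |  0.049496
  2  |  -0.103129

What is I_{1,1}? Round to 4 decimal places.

-0.2268

Richardson extrapolation on the trapezoidal column (denominator 4−1=3):
I_{1,1} = (4·0.049496 − 0.878454) / 3 = -0.226823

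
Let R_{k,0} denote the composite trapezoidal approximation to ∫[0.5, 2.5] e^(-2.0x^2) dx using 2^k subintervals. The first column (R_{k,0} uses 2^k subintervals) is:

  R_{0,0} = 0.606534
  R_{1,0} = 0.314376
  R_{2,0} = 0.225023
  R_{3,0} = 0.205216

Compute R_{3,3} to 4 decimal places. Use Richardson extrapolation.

R_{1,1} = (4·0.314376 − 0.606534) / 3 = 0.216990
R_{2,1} = 0.225023 + (0.225023 − 0.314376)/3 = 0.195239
R_{3,1} = 0.205216 + (0.205216 − 0.225023)/3 = 0.198614
R_{2,2} = 0.195239 + (0.195239 − 0.216990)/15 = 0.193789
R_{3,2} = (16·0.198614 − 0.195239) / 15 = 0.198839
R_{3,3} = (64·0.198839 − 0.193789) / 63 = 0.198919
(Column j=1 coincides with Simpson's rule on the same nodes.)

0.1989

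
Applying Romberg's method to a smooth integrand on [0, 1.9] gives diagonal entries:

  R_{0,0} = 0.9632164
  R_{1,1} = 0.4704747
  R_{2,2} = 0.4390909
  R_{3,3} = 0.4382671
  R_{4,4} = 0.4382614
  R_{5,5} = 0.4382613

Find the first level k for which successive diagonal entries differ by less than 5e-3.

|R_{1,1} − R_{0,0}| = 0.4927417 ≥ 5e-3
|R_{2,2} − R_{1,1}| = 0.0313838 ≥ 5e-3
|R_{3,3} − R_{2,2}| = 0.0008238 < 5e-3

k = 3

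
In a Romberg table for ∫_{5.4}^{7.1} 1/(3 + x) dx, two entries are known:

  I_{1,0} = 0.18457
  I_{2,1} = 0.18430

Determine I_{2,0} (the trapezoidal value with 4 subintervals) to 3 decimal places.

From I_{2,1} = (4·I_{2,0} − I_{1,0})/3, solve for I_{2,0}:
4·I_{2,0} = 3·0.18430 + 0.18457 = 0.73747
I_{2,0} = 0.18437

0.184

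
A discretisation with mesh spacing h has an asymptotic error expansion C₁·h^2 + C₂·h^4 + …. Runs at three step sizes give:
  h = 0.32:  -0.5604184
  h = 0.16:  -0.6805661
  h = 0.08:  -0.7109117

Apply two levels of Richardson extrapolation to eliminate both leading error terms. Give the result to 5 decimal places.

First eliminate the h^2 term (factor 2^2 = 4):
  B₁ = (4·(-0.6805661) − (-0.5604184))/3 = -0.7206153
  B₂ = (4·(-0.7109117) − (-0.6805661))/3 = -0.7210269
Then eliminate the h^4 term (factor 2^4 = 16):
  (16·(-0.7210269) − (-0.7206153))/15 = -0.7210543

-0.72105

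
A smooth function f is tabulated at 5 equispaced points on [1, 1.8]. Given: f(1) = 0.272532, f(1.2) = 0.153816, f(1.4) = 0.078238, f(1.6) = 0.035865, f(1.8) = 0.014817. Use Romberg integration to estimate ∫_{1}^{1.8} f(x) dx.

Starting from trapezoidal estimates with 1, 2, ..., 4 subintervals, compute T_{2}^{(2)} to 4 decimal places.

T_{0}^{(0)} (trapezoid, 1 panel, h=0.8000): 0.114940
T_{1}^{(0)} (trapezoid, 2 panels, h=0.4000): 0.088765
T_{2}^{(0)} (trapezoid, 4 panels, h=0.2000): 0.082319
T_{1}^{(1)} = 0.088765 + (0.088765 − 0.114940)/3 = 0.080040
T_{2}^{(1)} = 0.082319 + (0.082319 − 0.088765)/3 = 0.080170
T_{2}^{(2)} = 0.080170 + (0.080170 − 0.080040)/15 = 0.080179

0.0802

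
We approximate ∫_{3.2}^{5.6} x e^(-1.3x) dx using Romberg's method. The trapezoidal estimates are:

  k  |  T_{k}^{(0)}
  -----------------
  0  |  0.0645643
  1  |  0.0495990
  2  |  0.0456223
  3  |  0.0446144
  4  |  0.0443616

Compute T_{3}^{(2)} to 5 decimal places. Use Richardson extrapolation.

Richardson extrapolation on the trapezoidal column (denominator 4−1=3):
T_{2}^{(1)} = 0.0456223 + (0.0456223 − 0.0495990)/3 = 0.0442967
T_{3}^{(1)} = 0.0446144 + (0.0446144 − 0.0456223)/3 = 0.0442784
T_{3}^{(2)} = (16·0.0442784 − 0.0442967) / 15 = 0.0442772

0.04428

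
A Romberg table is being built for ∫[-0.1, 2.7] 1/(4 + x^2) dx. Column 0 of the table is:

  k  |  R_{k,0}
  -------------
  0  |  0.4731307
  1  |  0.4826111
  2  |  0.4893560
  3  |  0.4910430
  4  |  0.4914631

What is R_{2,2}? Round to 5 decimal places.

0.49199

R_{1,1} = 0.4826111 + (0.4826111 − 0.4731307)/3 = 0.4857712
R_{2,1} = (4·0.4893560 − 0.4826111) / 3 = 0.4916043
R_{2,2} = 0.4916043 + (0.4916043 − 0.4857712)/15 = 0.4919932
(Column j=1 coincides with Simpson's rule on the same nodes.)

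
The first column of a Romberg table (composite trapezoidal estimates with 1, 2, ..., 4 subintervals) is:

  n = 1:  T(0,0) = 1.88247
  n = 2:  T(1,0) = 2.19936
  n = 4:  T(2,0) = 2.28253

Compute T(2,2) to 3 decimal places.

2.311

Richardson extrapolation on the trapezoidal column (denominator 4−1=3):
T(1,1) = (4·2.19936 − 1.88247) / 3 = 2.30499
T(2,1) = (4·2.28253 − 2.19936) / 3 = 2.31025
T(2,2) = 2.31025 + (2.31025 − 2.30499)/15 = 2.31060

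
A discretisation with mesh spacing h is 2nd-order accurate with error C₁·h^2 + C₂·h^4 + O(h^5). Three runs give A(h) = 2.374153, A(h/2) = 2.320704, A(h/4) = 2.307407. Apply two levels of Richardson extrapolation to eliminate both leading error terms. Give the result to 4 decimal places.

2.3030

First eliminate the h^2 term (factor 2^2 = 4):
  B₁ = (4·2.320704 − 2.374153)/3 = 2.302888
  B₂ = (4·2.307407 − 2.320704)/3 = 2.302975
Then eliminate the h^4 term (factor 2^4 = 16):
  (16·2.302975 − 2.302888)/15 = 2.302981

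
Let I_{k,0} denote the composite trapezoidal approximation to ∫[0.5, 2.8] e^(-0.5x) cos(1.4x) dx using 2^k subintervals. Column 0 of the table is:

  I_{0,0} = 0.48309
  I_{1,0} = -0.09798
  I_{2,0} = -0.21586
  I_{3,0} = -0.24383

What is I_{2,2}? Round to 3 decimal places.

-0.253

Richardson extrapolation on the trapezoidal column (denominator 4−1=3):
I_{1,1} = -0.09798 + (-0.09798 − 0.48309)/3 = -0.29167
I_{2,1} = -0.21586 + (-0.21586 − (-0.09798))/3 = -0.25515
I_{2,2} = (16·(-0.25515) − (-0.29167)) / 15 = -0.25272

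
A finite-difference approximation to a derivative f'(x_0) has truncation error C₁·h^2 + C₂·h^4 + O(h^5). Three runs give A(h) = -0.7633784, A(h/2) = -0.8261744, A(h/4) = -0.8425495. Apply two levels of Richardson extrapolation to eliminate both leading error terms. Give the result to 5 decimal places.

-0.84807

First eliminate the h^2 term (factor 2^2 = 4):
  B₁ = (4·(-0.8261744) − (-0.7633784))/3 = -0.8471064
  B₂ = (4·(-0.8425495) − (-0.8261744))/3 = -0.8480079
Then eliminate the h^4 term (factor 2^4 = 16):
  (16·(-0.8480079) − (-0.8471064))/15 = -0.8480680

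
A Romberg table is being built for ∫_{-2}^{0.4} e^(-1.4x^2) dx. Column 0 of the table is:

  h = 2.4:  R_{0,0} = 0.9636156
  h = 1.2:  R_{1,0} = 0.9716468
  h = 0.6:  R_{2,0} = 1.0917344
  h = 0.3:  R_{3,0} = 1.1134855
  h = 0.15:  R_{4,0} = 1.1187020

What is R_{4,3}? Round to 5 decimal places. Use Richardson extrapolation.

R_{2,1} = 1.0917344 + (1.0917344 − 0.9716468)/3 = 1.1317636
R_{3,1} = 1.1134855 + (1.1134855 − 1.0917344)/3 = 1.1207359
R_{4,1} = 1.1187020 + (1.1187020 − 1.1134855)/3 = 1.1204408
R_{3,2} = (16·1.1207359 − 1.1317636) / 15 = 1.1200007
R_{4,2} = 1.1204408 + (1.1204408 − 1.1207359)/15 = 1.1204211
R_{4,3} = 1.1204211 + (1.1204211 − 1.1200007)/63 = 1.1204278

1.12043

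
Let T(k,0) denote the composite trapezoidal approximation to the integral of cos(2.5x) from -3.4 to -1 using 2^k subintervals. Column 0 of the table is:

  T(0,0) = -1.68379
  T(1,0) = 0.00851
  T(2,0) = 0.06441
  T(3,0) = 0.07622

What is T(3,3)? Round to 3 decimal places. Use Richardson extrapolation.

0.080

T(1,1) = 0.00851 + (0.00851 − (-1.68379))/3 = 0.57261
T(2,1) = 0.06441 + (0.06441 − 0.00851)/3 = 0.08304
T(3,1) = (4·0.07622 − 0.06441) / 3 = 0.08016
T(2,2) = (16·0.08304 − 0.57261) / 15 = 0.05040
T(3,2) = (16·0.08016 − 0.08304) / 15 = 0.07997
T(3,3) = 0.07997 + (0.07997 − 0.05040)/63 = 0.08044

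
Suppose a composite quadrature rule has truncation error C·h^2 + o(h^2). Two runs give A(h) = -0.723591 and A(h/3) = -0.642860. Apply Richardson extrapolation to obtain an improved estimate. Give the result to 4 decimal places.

-0.6328

Extrapolated value = (9·A(h/3) − A(h)) / (9 − 1)
= (9·(-0.642860) − (-0.723591)) / 8
= -5.062149 / 8 = -0.632769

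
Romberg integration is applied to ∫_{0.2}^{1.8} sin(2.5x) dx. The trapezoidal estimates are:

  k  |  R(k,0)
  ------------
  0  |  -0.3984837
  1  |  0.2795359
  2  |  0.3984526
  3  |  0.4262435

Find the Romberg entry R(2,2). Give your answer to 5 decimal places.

0.43359

R(1,1) = 0.2795359 + (0.2795359 − (-0.3984837))/3 = 0.5055424
R(2,1) = (4·0.3984526 − 0.2795359) / 3 = 0.4380915
R(2,2) = 0.4380915 + (0.4380915 − 0.5055424)/15 = 0.4335948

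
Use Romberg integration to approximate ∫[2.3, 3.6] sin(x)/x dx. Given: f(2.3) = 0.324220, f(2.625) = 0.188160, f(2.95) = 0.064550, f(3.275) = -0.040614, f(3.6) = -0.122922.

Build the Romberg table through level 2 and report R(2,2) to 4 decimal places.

0.0997

R(0,0) (trapezoid, 1 panel, h=1.3000): 0.130844
R(1,0) (trapezoid, 2 panels, h=0.6500): 0.107379
R(2,0) (trapezoid, 4 panels, h=0.3250): 0.101642
R(1,1) = 0.107379 + (0.107379 − 0.130844)/3 = 0.099557
R(2,1) = 0.101642 + (0.101642 − 0.107379)/3 = 0.099730
R(2,2) = 0.099730 + (0.099730 − 0.099557)/15 = 0.099742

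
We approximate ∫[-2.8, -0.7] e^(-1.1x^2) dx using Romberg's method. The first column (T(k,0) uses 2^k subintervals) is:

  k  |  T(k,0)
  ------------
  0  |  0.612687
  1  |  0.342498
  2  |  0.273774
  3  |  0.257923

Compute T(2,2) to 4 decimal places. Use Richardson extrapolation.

Richardson extrapolation on the trapezoidal column (denominator 4−1=3):
T(1,1) = (4·0.342498 − 0.612687) / 3 = 0.252435
T(2,1) = 0.273774 + (0.273774 − 0.342498)/3 = 0.250866
T(2,2) = 0.250866 + (0.250866 − 0.252435)/15 = 0.250761

0.2508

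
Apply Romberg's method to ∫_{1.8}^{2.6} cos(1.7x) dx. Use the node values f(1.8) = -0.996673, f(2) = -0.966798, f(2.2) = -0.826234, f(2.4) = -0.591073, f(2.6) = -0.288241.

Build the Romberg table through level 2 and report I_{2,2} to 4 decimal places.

I_{0,0} (trapezoid, 1 panel, h=0.8000): -0.513966
I_{1,0} (trapezoid, 2 panels, h=0.4000): -0.587476
I_{2,0} (trapezoid, 4 panels, h=0.2000): -0.605312
I_{1,1} = -0.587476 + (-0.587476 − (-0.513966))/3 = -0.611979
I_{2,1} = -0.605312 + (-0.605312 − (-0.587476))/3 = -0.611257
I_{2,2} = -0.611257 + (-0.611257 − (-0.611979))/15 = -0.611209

-0.6112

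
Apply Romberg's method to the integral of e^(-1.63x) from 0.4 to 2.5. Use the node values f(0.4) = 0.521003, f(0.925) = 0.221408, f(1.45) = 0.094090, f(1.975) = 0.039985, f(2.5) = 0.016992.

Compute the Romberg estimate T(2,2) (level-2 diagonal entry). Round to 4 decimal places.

0.3094

T(0,0) (trapezoid, 1 panel, h=2.1000): 0.564895
T(1,0) (trapezoid, 2 panels, h=1.0500): 0.381242
T(2,0) (trapezoid, 4 panels, h=0.5250): 0.327852
T(1,1) = 0.381242 + (0.381242 − 0.564895)/3 = 0.320024
T(2,1) = 0.327852 + (0.327852 − 0.381242)/3 = 0.310055
T(2,2) = 0.310055 + (0.310055 − 0.320024)/15 = 0.309390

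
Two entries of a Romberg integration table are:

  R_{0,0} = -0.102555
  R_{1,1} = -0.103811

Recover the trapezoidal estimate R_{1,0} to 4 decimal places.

-0.1035

From R_{1,1} = (4·R_{1,0} − R_{0,0})/3, solve for R_{1,0}:
4·R_{1,0} = 3·(-0.103811) + (-0.102555) = -0.413988
R_{1,0} = -0.103497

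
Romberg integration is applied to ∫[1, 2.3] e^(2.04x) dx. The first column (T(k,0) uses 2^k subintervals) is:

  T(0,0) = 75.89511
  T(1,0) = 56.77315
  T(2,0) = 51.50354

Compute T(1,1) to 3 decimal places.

50.399

Richardson extrapolation on the trapezoidal column (denominator 4−1=3):
T(1,1) = (4·56.77315 − 75.89511) / 3 = 50.39916
(Column j=1 coincides with Simpson's rule on the same nodes.)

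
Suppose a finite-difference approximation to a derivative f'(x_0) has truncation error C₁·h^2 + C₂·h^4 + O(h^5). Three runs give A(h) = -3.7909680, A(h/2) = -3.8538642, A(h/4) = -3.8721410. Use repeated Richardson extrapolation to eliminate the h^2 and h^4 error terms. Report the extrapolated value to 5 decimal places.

First eliminate the h^2 term (factor 2^2 = 4):
  B₁ = (4·(-3.8538642) − (-3.7909680))/3 = -3.8748296
  B₂ = (4·(-3.8721410) − (-3.8538642))/3 = -3.8782333
Then eliminate the h^4 term (factor 2^4 = 16):
  (16·(-3.8782333) − (-3.8748296))/15 = -3.8784602

-3.87846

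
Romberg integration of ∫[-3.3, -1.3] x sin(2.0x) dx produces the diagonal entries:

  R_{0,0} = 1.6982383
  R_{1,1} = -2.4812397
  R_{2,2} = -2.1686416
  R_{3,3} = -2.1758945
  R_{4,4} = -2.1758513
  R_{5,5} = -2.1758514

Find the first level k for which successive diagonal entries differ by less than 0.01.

|R_{1,1} − R_{0,0}| = 4.1794780 ≥ 0.01
|R_{2,2} − R_{1,1}| = 0.3125981 ≥ 0.01
|R_{3,3} − R_{2,2}| = 0.0072529 < 0.01

k = 3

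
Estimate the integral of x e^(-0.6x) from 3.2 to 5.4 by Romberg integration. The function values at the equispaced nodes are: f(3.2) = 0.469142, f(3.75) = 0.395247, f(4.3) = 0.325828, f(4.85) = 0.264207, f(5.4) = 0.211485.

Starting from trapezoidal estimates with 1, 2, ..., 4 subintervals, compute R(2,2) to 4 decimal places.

0.7279

R(0,0) (trapezoid, 1 panel, h=2.2000): 0.748690
R(1,0) (trapezoid, 2 panels, h=1.1000): 0.732756
R(2,0) (trapezoid, 4 panels, h=0.5500): 0.729078
R(1,1) = 0.732756 + (0.732756 − 0.748690)/3 = 0.727445
R(2,1) = 0.729078 + (0.729078 − 0.732756)/3 = 0.727852
R(2,2) = 0.727852 + (0.727852 − 0.727445)/15 = 0.727879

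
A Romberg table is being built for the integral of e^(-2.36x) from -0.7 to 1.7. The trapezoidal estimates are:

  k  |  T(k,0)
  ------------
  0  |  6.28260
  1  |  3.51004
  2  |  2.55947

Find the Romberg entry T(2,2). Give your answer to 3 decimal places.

Richardson extrapolation on the trapezoidal column (denominator 4−1=3):
T(1,1) = (4·3.51004 − 6.28260) / 3 = 2.58585
T(2,1) = 2.55947 + (2.55947 − 3.51004)/3 = 2.24261
T(2,2) = (16·2.24261 − 2.58585) / 15 = 2.21973

2.220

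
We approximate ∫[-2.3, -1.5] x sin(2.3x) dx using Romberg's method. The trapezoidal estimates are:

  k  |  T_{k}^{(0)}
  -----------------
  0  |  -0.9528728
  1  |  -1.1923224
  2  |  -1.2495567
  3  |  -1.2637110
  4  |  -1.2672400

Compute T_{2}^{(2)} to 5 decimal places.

-1.26840

T_{1}^{(1)} = (4·(-1.1923224) − (-0.9528728)) / 3 = -1.2721389
T_{2}^{(1)} = -1.2495567 + (-1.2495567 − (-1.1923224))/3 = -1.2686348
T_{2}^{(2)} = -1.2686348 + (-1.2686348 − (-1.2721389))/15 = -1.2684012
(Column j=1 coincides with Simpson's rule on the same nodes.)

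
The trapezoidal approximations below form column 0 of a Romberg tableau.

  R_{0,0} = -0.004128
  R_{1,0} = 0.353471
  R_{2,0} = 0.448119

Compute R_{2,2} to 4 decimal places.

Richardson extrapolation on the trapezoidal column (denominator 4−1=3):
R_{1,1} = 0.353471 + (0.353471 − (-0.004128))/3 = 0.472671
R_{2,1} = (4·0.448119 − 0.353471) / 3 = 0.479668
R_{2,2} = 0.479668 + (0.479668 − 0.472671)/15 = 0.480134

0.4801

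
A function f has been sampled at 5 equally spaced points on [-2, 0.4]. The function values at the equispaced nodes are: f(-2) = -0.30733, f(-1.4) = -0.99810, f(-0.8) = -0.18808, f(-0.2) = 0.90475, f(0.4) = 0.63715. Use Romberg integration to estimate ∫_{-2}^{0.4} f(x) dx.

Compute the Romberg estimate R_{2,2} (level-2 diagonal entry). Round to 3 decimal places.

R_{0,0} (trapezoid, 1 panel, h=2.4000): 0.39578
R_{1,0} (trapezoid, 2 panels, h=1.2000): -0.02780
R_{2,0} (trapezoid, 4 panels, h=0.6000): -0.06991
R_{1,1} = -0.02780 + (-0.02780 − 0.39578)/3 = -0.16899
R_{2,1} = -0.06991 + (-0.06991 − (-0.02780))/3 = -0.08395
R_{2,2} = -0.08395 + (-0.08395 − (-0.16899))/15 = -0.07828

-0.078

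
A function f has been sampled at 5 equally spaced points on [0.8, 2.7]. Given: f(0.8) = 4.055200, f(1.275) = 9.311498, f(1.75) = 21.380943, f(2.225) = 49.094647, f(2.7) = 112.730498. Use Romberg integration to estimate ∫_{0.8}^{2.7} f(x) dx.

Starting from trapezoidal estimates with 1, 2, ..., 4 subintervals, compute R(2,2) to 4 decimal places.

62.1314

R(0,0) (trapezoid, 1 panel, h=1.9000): 110.946413
R(1,0) (trapezoid, 2 panels, h=0.9500): 75.785102
R(2,0) (trapezoid, 4 panels, h=0.4750): 65.635470
R(1,1) = 75.785102 + (75.785102 − 110.946413)/3 = 64.064665
R(2,1) = 65.635470 + (65.635470 − 75.785102)/3 = 62.252259
R(2,2) = 62.252259 + (62.252259 − 64.064665)/15 = 62.131432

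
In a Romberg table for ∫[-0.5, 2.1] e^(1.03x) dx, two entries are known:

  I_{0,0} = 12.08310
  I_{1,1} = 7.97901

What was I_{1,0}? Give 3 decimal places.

9.005

From I_{1,1} = (4·I_{1,0} − I_{0,0})/3, solve for I_{1,0}:
4·I_{1,0} = 3·7.97901 + 12.08310 = 36.02013
I_{1,0} = 9.00503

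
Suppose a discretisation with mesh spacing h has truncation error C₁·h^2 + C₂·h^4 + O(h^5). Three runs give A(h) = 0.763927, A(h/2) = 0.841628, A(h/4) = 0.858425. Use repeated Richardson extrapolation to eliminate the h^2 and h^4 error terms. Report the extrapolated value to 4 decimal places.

First eliminate the h^2 term (factor 2^2 = 4):
  B₁ = (4·0.841628 − 0.763927)/3 = 0.867528
  B₂ = (4·0.858425 − 0.841628)/3 = 0.864024
Then eliminate the h^4 term (factor 2^4 = 16):
  (16·0.864024 − 0.867528)/15 = 0.863790

0.8638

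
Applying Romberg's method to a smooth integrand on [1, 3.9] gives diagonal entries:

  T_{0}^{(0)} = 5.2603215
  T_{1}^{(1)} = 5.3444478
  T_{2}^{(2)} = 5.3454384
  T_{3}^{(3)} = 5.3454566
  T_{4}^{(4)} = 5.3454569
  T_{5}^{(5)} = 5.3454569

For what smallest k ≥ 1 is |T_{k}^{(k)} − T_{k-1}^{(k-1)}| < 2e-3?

|T_{1}^{(1)} − T_{0}^{(0)}| = 0.0841263 ≥ 2e-3
|T_{2}^{(2)} − T_{1}^{(1)}| = 0.0009906 < 2e-3

k = 2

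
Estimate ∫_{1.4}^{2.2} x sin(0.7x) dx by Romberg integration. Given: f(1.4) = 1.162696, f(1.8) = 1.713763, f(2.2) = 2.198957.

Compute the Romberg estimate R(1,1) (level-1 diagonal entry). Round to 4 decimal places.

1.3622

R(0,0) (trapezoid, 1 panel, h=0.8000): 1.344661
R(1,0) (trapezoid, 2 panels, h=0.4000): 1.357836
R(1,1) = 1.357836 + (1.357836 − 1.344661)/3 = 1.362228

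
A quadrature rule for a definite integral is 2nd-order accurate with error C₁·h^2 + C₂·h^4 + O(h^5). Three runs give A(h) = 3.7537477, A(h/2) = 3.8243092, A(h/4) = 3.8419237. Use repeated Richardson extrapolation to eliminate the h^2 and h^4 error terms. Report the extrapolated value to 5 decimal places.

First eliminate the h^2 term (factor 2^2 = 4):
  B₁ = (4·3.8243092 − 3.7537477)/3 = 3.8478297
  B₂ = (4·3.8419237 − 3.8243092)/3 = 3.8477952
Then eliminate the h^4 term (factor 2^4 = 16):
  (16·3.8477952 − 3.8478297)/15 = 3.8477929

3.84779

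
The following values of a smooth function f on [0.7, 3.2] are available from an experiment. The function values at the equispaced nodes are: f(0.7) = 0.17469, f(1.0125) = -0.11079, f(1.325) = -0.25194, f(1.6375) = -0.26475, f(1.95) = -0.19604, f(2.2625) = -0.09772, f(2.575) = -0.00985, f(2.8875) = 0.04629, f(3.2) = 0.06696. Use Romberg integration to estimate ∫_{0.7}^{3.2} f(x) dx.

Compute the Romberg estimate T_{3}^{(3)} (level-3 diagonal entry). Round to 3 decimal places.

T_{0}^{(0)} (trapezoid, 1 panel, h=2.5000): 0.30206
T_{1}^{(0)} (trapezoid, 2 panels, h=1.2500): -0.09402
T_{2}^{(0)} (trapezoid, 4 panels, h=0.6250): -0.21063
T_{3}^{(0)} (trapezoid, 8 panels, h=0.3125): -0.23874
T_{1}^{(1)} = -0.09402 + (-0.09402 − 0.30206)/3 = -0.22605
T_{2}^{(1)} = -0.21063 + (-0.21063 − (-0.09402))/3 = -0.24950
T_{3}^{(1)} = -0.23874 + (-0.23874 − (-0.21063))/3 = -0.24811
T_{2}^{(2)} = -0.24950 + (-0.24950 − (-0.22605))/15 = -0.25106
T_{3}^{(2)} = -0.24811 + (-0.24811 − (-0.24950))/15 = -0.24802
T_{3}^{(3)} = -0.24802 + (-0.24802 − (-0.25106))/63 = -0.24797

-0.248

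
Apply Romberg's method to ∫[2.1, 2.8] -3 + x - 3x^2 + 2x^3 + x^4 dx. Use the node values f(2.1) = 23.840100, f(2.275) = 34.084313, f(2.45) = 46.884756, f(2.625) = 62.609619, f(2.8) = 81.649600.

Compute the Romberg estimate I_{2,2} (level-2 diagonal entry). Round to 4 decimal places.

I_{0,0} (trapezoid, 1 panel, h=0.7000): 36.921395
I_{1,0} (trapezoid, 2 panels, h=0.3500): 34.870362
I_{2,0} (trapezoid, 4 panels, h=0.1750): 34.356619
I_{1,1} = 34.870362 + (34.870362 − 36.921395)/3 = 34.186684
I_{2,1} = 34.356619 + (34.356619 − 34.870362)/3 = 34.185371
I_{2,2} = 34.185371 + (34.185371 − 34.186684)/15 = 34.185283

34.1853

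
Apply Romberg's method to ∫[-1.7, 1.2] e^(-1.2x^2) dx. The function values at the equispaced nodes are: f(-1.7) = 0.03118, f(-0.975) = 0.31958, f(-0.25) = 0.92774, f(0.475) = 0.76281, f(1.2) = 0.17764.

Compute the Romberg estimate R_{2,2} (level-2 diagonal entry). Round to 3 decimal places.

1.522

R_{0,0} (trapezoid, 1 panel, h=2.9000): 0.30279
R_{1,0} (trapezoid, 2 panels, h=1.4500): 1.49662
R_{2,0} (trapezoid, 4 panels, h=0.7250): 1.53304
R_{1,1} = 1.49662 + (1.49662 − 0.30279)/3 = 1.89456
R_{2,1} = 1.53304 + (1.53304 − 1.49662)/3 = 1.54518
R_{2,2} = 1.54518 + (1.54518 − 1.89456)/15 = 1.52189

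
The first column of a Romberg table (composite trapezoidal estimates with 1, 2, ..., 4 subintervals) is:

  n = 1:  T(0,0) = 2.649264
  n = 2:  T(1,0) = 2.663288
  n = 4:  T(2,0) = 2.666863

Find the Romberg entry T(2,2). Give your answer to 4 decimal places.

Richardson extrapolation on the trapezoidal column (denominator 4−1=3):
T(1,1) = (4·2.663288 − 2.649264) / 3 = 2.667963
T(2,1) = 2.666863 + (2.666863 − 2.663288)/3 = 2.668055
T(2,2) = 2.668055 + (2.668055 − 2.667963)/15 = 2.668061

2.6681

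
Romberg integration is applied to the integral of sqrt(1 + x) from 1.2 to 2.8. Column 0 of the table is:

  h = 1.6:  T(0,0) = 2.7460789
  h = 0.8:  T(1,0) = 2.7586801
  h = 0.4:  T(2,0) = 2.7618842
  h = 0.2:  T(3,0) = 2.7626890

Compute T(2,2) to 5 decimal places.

Richardson extrapolation on the trapezoidal column (denominator 4−1=3):
T(1,1) = (4·2.7586801 − 2.7460789) / 3 = 2.7628805
T(2,1) = 2.7618842 + (2.7618842 − 2.7586801)/3 = 2.7629522
T(2,2) = (16·2.7629522 − 2.7628805) / 15 = 2.7629570
(Column j=1 coincides with Simpson's rule on the same nodes.)

2.76296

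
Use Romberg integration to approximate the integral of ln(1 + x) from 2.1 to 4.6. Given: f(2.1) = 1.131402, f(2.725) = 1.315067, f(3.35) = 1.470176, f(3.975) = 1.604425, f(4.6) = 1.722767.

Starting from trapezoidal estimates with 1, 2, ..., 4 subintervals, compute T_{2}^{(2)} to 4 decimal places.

T_{0}^{(0)} (trapezoid, 1 panel, h=2.5000): 3.567711
T_{1}^{(0)} (trapezoid, 2 panels, h=1.2500): 3.621576
T_{2}^{(0)} (trapezoid, 4 panels, h=0.6250): 3.635470
T_{1}^{(1)} = 3.621576 + (3.621576 − 3.567711)/3 = 3.639531
T_{2}^{(1)} = 3.635470 + (3.635470 − 3.621576)/3 = 3.640101
T_{2}^{(2)} = 3.640101 + (3.640101 − 3.639531)/15 = 3.640139

3.6401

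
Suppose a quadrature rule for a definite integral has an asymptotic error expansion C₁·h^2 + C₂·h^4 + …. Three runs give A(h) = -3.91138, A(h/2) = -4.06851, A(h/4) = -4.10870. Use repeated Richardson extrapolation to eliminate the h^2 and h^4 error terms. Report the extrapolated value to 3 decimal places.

-4.122

First eliminate the h^2 term (factor 2^2 = 4):
  B₁ = (4·(-4.06851) − (-3.91138))/3 = -4.12089
  B₂ = (4·(-4.10870) − (-4.06851))/3 = -4.12210
Then eliminate the h^4 term (factor 2^4 = 16):
  (16·(-4.12210) − (-4.12089))/15 = -4.12218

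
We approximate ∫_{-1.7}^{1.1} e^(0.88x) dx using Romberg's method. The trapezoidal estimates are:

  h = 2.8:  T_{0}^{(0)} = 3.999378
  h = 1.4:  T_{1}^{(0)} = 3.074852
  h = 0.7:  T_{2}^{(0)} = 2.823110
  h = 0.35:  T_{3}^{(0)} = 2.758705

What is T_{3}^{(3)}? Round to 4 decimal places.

Richardson extrapolation on the trapezoidal column (denominator 4−1=3):
T_{1}^{(1)} = 3.074852 + (3.074852 − 3.999378)/3 = 2.766677
T_{2}^{(1)} = (4·2.823110 − 3.074852) / 3 = 2.739196
T_{3}^{(1)} = (4·2.758705 − 2.823110) / 3 = 2.737237
T_{2}^{(2)} = (16·2.739196 − 2.766677) / 15 = 2.737364
T_{3}^{(2)} = 2.737237 + (2.737237 − 2.739196)/15 = 2.737106
T_{3}^{(3)} = (64·2.737106 − 2.737364) / 63 = 2.737102

2.7371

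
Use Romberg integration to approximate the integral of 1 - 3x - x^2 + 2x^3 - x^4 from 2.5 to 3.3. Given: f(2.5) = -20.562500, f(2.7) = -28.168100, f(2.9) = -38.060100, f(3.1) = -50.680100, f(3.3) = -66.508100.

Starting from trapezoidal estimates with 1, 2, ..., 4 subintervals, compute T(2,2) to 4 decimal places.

-31.9054

T(0,0) (trapezoid, 1 panel, h=0.8000): -34.828240
T(1,0) (trapezoid, 2 panels, h=0.4000): -32.638160
T(2,0) (trapezoid, 4 panels, h=0.2000): -32.088720
T(1,1) = -32.638160 + (-32.638160 − (-34.828240))/3 = -31.908133
T(2,1) = -32.088720 + (-32.088720 − (-32.638160))/3 = -31.905573
T(2,2) = -31.905573 + (-31.905573 − (-31.908133))/15 = -31.905402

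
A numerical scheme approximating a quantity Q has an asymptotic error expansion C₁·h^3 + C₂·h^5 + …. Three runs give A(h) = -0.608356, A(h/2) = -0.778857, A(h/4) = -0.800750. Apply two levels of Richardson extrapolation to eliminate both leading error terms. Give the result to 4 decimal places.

First eliminate the h^3 term (factor 2^3 = 8):
  B₁ = (8·(-0.778857) − (-0.608356))/7 = -0.803214
  B₂ = (8·(-0.800750) − (-0.778857))/7 = -0.803878
Then eliminate the h^5 term (factor 2^5 = 32):
  (32·(-0.803878) − (-0.803214))/31 = -0.803899

-0.8039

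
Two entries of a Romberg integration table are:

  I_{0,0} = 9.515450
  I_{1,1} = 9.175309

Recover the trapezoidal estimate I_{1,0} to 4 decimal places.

9.2603

From I_{1,1} = (4·I_{1,0} − I_{0,0})/3, solve for I_{1,0}:
4·I_{1,0} = 3·9.175309 + 9.515450 = 37.041377
I_{1,0} = 9.260344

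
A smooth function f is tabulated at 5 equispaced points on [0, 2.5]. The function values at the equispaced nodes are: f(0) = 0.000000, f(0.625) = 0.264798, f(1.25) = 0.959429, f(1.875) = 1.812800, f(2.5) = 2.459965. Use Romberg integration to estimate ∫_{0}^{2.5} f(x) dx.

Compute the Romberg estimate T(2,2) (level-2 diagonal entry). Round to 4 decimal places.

T(0,0) (trapezoid, 1 panel, h=2.5000): 3.074956
T(1,0) (trapezoid, 2 panels, h=1.2500): 2.736764
T(2,0) (trapezoid, 4 panels, h=0.6250): 2.666881
T(1,1) = 2.736764 + (2.736764 − 3.074956)/3 = 2.624033
T(2,1) = 2.666881 + (2.666881 − 2.736764)/3 = 2.643587
T(2,2) = 2.643587 + (2.643587 − 2.624033)/15 = 2.644891

2.6449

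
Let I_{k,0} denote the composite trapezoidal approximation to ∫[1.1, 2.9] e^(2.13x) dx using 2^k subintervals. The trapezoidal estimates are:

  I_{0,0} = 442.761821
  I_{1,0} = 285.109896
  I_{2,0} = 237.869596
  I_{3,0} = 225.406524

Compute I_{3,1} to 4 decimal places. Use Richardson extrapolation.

221.2522

I_{3,1} = (4·225.406524 − 237.869596) / 3 = 221.252167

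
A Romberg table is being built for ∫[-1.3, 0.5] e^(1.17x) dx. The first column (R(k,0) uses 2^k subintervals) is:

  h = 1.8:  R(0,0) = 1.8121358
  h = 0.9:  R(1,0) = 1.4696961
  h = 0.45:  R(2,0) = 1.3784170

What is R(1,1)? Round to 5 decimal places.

Richardson extrapolation on the trapezoidal column (denominator 4−1=3):
R(1,1) = (4·1.4696961 − 1.8121358) / 3 = 1.3555495

1.35555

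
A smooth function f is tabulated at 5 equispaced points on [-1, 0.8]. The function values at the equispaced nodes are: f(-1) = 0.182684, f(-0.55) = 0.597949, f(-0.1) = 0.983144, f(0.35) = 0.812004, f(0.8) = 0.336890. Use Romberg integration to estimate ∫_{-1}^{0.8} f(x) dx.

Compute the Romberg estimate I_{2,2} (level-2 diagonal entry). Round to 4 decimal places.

1.2111

I_{0,0} (trapezoid, 1 panel, h=1.8000): 0.467617
I_{1,0} (trapezoid, 2 panels, h=0.9000): 1.118638
I_{2,0} (trapezoid, 4 panels, h=0.4500): 1.193798
I_{1,1} = 1.118638 + (1.118638 − 0.467617)/3 = 1.335645
I_{2,1} = 1.193798 + (1.193798 − 1.118638)/3 = 1.218851
I_{2,2} = 1.218851 + (1.218851 − 1.335645)/15 = 1.211065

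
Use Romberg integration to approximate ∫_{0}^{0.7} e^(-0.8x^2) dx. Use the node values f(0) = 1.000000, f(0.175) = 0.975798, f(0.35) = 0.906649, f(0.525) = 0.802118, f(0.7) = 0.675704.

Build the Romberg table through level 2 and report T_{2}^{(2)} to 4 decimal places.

0.6184

T_{0}^{(0)} (trapezoid, 1 panel, h=0.7000): 0.586496
T_{1}^{(0)} (trapezoid, 2 panels, h=0.3500): 0.610575
T_{2}^{(0)} (trapezoid, 4 panels, h=0.1750): 0.616423
T_{1}^{(1)} = 0.610575 + (0.610575 − 0.586496)/3 = 0.618601
T_{2}^{(1)} = 0.616423 + (0.616423 − 0.610575)/3 = 0.618372
T_{2}^{(2)} = 0.618372 + (0.618372 − 0.618601)/15 = 0.618357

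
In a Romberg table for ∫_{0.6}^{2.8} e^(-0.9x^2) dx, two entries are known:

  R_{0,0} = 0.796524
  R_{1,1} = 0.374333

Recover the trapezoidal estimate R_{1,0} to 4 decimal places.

0.4799

From R_{1,1} = (4·R_{1,0} − R_{0,0})/3, solve for R_{1,0}:
4·R_{1,0} = 3·0.374333 + 0.796524 = 1.919523
R_{1,0} = 0.479881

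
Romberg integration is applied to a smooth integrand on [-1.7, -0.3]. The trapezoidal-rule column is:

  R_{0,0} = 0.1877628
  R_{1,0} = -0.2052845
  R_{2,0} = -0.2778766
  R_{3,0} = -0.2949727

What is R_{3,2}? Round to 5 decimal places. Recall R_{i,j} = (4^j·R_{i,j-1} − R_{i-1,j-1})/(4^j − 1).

R_{2,1} = (4·(-0.2778766) − (-0.2052845)) / 3 = -0.3020740
R_{3,1} = (4·(-0.2949727) − (-0.2778766)) / 3 = -0.3006714
R_{3,2} = (16·(-0.3006714) − (-0.3020740)) / 15 = -0.3005779

-0.30058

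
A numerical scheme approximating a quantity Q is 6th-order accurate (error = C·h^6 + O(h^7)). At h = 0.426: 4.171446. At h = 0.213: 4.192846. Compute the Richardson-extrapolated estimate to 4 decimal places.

4.1932

Extrapolated value = (64·A(h/2) − A(h)) / (64 − 1)
= (64·4.192846 − 4.171446) / 63
= 264.170698 / 63 = 4.193186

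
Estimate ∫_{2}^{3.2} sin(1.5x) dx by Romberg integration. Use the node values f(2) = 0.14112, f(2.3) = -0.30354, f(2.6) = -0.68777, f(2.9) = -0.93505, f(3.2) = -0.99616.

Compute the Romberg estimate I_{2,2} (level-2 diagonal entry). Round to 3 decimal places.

-0.718

I_{0,0} (trapezoid, 1 panel, h=1.2000): -0.51302
I_{1,0} (trapezoid, 2 panels, h=0.6000): -0.66917
I_{2,0} (trapezoid, 4 panels, h=0.3000): -0.70616
I_{1,1} = -0.66917 + (-0.66917 − (-0.51302))/3 = -0.72122
I_{2,1} = -0.70616 + (-0.70616 − (-0.66917))/3 = -0.71849
I_{2,2} = -0.71849 + (-0.71849 − (-0.72122))/15 = -0.71831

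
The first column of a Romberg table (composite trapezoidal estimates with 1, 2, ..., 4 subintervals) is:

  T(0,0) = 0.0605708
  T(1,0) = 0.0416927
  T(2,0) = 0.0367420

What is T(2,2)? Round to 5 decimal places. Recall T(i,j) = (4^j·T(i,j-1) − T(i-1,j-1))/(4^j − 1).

Richardson extrapolation on the trapezoidal column (denominator 4−1=3):
T(1,1) = (4·0.0416927 − 0.0605708) / 3 = 0.0354000
T(2,1) = 0.0367420 + (0.0367420 − 0.0416927)/3 = 0.0350918
T(2,2) = (16·0.0350918 − 0.0354000) / 15 = 0.0350713
(Column j=1 coincides with Simpson's rule on the same nodes.)

0.03507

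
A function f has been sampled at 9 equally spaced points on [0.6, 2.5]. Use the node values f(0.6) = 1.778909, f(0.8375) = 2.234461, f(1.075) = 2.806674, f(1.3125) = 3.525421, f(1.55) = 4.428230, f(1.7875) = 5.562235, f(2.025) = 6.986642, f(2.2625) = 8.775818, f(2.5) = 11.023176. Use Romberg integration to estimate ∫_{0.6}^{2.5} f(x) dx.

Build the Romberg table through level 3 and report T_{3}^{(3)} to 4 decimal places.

9.6294

T_{0}^{(0)} (trapezoid, 1 panel, h=1.9000): 12.161981
T_{1}^{(0)} (trapezoid, 2 panels, h=0.9500): 10.287809
T_{2}^{(0)} (trapezoid, 4 panels, h=0.4750): 9.795730
T_{3}^{(0)} (trapezoid, 8 panels, h=0.2375): 9.671124
T_{1}^{(1)} = 10.287809 + (10.287809 − 12.161981)/3 = 9.663085
T_{2}^{(1)} = 9.795730 + (9.795730 − 10.287809)/3 = 9.631704
T_{3}^{(1)} = 9.671124 + (9.671124 − 9.795730)/3 = 9.629589
T_{2}^{(2)} = 9.631704 + (9.631704 − 9.663085)/15 = 9.629612
T_{3}^{(2)} = 9.629589 + (9.629589 − 9.631704)/15 = 9.629448
T_{3}^{(3)} = 9.629448 + (9.629448 − 9.629612)/63 = 9.629445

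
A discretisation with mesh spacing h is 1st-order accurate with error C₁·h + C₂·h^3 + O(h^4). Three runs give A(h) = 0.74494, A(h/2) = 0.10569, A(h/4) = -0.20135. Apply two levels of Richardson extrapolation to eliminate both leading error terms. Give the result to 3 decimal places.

First eliminate the h term (factor 2^1 = 2):
  B₁ = (2·0.10569 − 0.74494)/1 = -0.53356
  B₂ = (2·(-0.20135) − 0.10569)/1 = -0.50839
Then eliminate the h^3 term (factor 2^3 = 8):
  (8·(-0.50839) − (-0.53356))/7 = -0.50479

-0.505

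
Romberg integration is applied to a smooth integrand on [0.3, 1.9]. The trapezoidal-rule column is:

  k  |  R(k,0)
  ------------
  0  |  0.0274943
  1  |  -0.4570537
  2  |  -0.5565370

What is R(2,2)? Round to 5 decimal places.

Richardson extrapolation on the trapezoidal column (denominator 4−1=3):
R(1,1) = -0.4570537 + (-0.4570537 − 0.0274943)/3 = -0.6185697
R(2,1) = (4·(-0.5565370) − (-0.4570537)) / 3 = -0.5896981
R(2,2) = -0.5896981 + (-0.5896981 − (-0.6185697))/15 = -0.5877733

-0.58777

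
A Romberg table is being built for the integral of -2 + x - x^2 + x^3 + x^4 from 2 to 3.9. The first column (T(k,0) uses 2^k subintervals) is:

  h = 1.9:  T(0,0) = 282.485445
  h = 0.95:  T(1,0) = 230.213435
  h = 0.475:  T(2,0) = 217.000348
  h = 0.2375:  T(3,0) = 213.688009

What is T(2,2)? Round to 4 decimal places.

212.5831

Richardson extrapolation on the trapezoidal column (denominator 4−1=3):
T(1,1) = 230.213435 + (230.213435 − 282.485445)/3 = 212.789432
T(2,1) = 217.000348 + (217.000348 − 230.213435)/3 = 212.595986
T(2,2) = 212.595986 + (212.595986 − 212.789432)/15 = 212.583090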